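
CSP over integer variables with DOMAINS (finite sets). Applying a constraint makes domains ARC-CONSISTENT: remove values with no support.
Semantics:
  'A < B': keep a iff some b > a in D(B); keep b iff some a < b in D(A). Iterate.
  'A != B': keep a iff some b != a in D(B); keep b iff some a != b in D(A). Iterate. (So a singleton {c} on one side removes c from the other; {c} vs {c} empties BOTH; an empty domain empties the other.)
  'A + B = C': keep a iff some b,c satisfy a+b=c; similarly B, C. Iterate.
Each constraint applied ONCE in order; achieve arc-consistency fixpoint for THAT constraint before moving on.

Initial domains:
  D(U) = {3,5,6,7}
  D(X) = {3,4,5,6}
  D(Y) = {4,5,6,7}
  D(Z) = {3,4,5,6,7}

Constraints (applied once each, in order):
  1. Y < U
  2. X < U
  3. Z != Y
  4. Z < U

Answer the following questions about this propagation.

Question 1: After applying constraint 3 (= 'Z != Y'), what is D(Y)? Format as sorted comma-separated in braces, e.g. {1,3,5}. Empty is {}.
Constraint 1 (Y < U) on D(Y)={4,5,6,7} D(U)={3,5,6,7}: Y {4,5,6,7}->{4,5,6}; U {3,5,6,7}->{5,6,7}
Constraint 2 (X < U) on D(X)={3,4,5,6} D(U)={5,6,7}: no change
Constraint 3 (Z != Y) on D(Z)={3,4,5,6,7} D(Y)={4,5,6}: no change
So after constraint 3: D(Y) = {4,5,6}

Answer: {4,5,6}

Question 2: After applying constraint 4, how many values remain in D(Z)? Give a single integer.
Answer: 4

Derivation:
Constraint 1 (Y < U) on D(Y)={4,5,6,7} D(U)={3,5,6,7}: Y {4,5,6,7}->{4,5,6}; U {3,5,6,7}->{5,6,7}
Constraint 2 (X < U) on D(X)={3,4,5,6} D(U)={5,6,7}: no change
Constraint 3 (Z != Y) on D(Z)={3,4,5,6,7} D(Y)={4,5,6}: no change
Constraint 4 (Z < U) on D(Z)={3,4,5,6,7} D(U)={5,6,7}: Z {3,4,5,6,7}->{3,4,5,6}
So after constraint 4: D(Z)={3,4,5,6}, size = 4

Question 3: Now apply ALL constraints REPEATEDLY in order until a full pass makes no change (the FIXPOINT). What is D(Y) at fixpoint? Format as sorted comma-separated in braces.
pass 0 (initial): D(Y)={4,5,6,7}
pass 1: U {3,5,6,7}->{5,6,7}; Y {4,5,6,7}->{4,5,6}; Z {3,4,5,6,7}->{3,4,5,6}
pass 2: no change
Fixpoint after 2 passes: D(Y) = {4,5,6}

Answer: {4,5,6}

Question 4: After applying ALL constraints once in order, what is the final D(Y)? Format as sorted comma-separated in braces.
Constraint 1 (Y < U) on D(Y)={4,5,6,7} D(U)={3,5,6,7}: Y {4,5,6,7}->{4,5,6}; U {3,5,6,7}->{5,6,7}
Constraint 2 (X < U) on D(X)={3,4,5,6} D(U)={5,6,7}: no change
Constraint 3 (Z != Y) on D(Z)={3,4,5,6,7} D(Y)={4,5,6}: no change
Constraint 4 (Z < U) on D(Z)={3,4,5,6,7} D(U)={5,6,7}: Z {3,4,5,6,7}->{3,4,5,6}
So after all 4 constraints: D(Y) = {4,5,6}

Answer: {4,5,6}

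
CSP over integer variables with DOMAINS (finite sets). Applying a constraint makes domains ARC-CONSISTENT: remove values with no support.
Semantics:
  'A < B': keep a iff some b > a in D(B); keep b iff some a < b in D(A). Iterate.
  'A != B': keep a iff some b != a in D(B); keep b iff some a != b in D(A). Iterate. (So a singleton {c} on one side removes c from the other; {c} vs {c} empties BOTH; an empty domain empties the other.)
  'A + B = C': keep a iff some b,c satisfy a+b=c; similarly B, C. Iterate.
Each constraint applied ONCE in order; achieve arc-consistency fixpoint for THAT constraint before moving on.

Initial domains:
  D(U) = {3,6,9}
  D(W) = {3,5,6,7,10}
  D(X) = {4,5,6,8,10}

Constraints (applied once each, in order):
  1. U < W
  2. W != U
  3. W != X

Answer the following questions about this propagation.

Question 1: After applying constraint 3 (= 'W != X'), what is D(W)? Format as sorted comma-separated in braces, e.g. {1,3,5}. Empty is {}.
Answer: {5,6,7,10}

Derivation:
Constraint 1 (U < W) on D(U)={3,6,9} D(W)={3,5,6,7,10}: W {3,5,6,7,10}->{5,6,7,10}
Constraint 2 (W != U) on D(W)={5,6,7,10} D(U)={3,6,9}: no change
Constraint 3 (W != X) on D(W)={5,6,7,10} D(X)={4,5,6,8,10}: no change
So after constraint 3: D(W) = {5,6,7,10}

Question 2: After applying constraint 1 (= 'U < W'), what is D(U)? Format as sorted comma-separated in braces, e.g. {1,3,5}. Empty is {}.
Answer: {3,6,9}

Derivation:
Constraint 1 (U < W) on D(U)={3,6,9} D(W)={3,5,6,7,10}: W {3,5,6,7,10}->{5,6,7,10}
So after constraint 1: D(U) = {3,6,9}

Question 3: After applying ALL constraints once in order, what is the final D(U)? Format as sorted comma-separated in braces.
Answer: {3,6,9}

Derivation:
Constraint 1 (U < W) on D(U)={3,6,9} D(W)={3,5,6,7,10}: W {3,5,6,7,10}->{5,6,7,10}
Constraint 2 (W != U) on D(W)={5,6,7,10} D(U)={3,6,9}: no change
Constraint 3 (W != X) on D(W)={5,6,7,10} D(X)={4,5,6,8,10}: no change
So after all 3 constraints: D(U) = {3,6,9}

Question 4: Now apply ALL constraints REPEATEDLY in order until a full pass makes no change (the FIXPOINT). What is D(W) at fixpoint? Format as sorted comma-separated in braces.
Answer: {5,6,7,10}

Derivation:
pass 0 (initial): D(W)={3,5,6,7,10}
pass 1: W {3,5,6,7,10}->{5,6,7,10}
pass 2: no change
Fixpoint after 2 passes: D(W) = {5,6,7,10}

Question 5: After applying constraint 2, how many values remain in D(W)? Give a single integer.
Constraint 1 (U < W) on D(U)={3,6,9} D(W)={3,5,6,7,10}: W {3,5,6,7,10}->{5,6,7,10}
Constraint 2 (W != U) on D(W)={5,6,7,10} D(U)={3,6,9}: no change
So after constraint 2: D(W)={5,6,7,10}, size = 4

Answer: 4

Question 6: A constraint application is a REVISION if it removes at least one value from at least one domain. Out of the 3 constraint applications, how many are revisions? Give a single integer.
Constraint 1 (U < W) on D(U)={3,6,9} D(W)={3,5,6,7,10}: W {3,5,6,7,10}->{5,6,7,10} => REVISION
Constraint 2 (W != U) on D(W)={5,6,7,10} D(U)={3,6,9}: no change => not a revision
Constraint 3 (W != X) on D(W)={5,6,7,10} D(X)={4,5,6,8,10}: no change => not a revision
Total revisions = 1

Answer: 1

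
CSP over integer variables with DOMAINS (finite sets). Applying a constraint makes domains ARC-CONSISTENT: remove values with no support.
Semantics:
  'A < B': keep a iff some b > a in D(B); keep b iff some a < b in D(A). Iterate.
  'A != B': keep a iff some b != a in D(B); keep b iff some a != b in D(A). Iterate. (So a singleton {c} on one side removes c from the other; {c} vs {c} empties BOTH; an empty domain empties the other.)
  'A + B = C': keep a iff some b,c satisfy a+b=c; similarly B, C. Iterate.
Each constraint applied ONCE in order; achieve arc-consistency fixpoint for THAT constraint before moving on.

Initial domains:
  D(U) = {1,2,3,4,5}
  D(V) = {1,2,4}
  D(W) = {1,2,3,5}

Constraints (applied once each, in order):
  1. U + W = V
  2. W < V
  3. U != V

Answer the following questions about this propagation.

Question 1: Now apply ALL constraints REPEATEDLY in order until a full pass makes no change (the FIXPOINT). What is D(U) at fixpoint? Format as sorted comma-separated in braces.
Answer: {1,2,3}

Derivation:
pass 0 (initial): D(U)={1,2,3,4,5}
pass 1: U {1,2,3,4,5}->{1,2,3}; V {1,2,4}->{2,4}; W {1,2,3,5}->{1,2,3}
pass 2: no change
Fixpoint after 2 passes: D(U) = {1,2,3}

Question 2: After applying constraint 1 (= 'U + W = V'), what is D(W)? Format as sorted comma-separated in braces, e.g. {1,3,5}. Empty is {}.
Answer: {1,2,3}

Derivation:
Constraint 1 (U + W = V) on D(U)={1,2,3,4,5} D(W)={1,2,3,5} D(V)={1,2,4}: U {1,2,3,4,5}->{1,2,3}; W {1,2,3,5}->{1,2,3}; V {1,2,4}->{2,4}
So after constraint 1: D(W) = {1,2,3}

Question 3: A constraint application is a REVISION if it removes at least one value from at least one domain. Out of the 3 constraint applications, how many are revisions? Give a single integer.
Constraint 1 (U + W = V) on D(U)={1,2,3,4,5} D(W)={1,2,3,5} D(V)={1,2,4}: U {1,2,3,4,5}->{1,2,3}; W {1,2,3,5}->{1,2,3}; V {1,2,4}->{2,4} => REVISION
Constraint 2 (W < V) on D(W)={1,2,3} D(V)={2,4}: no change => not a revision
Constraint 3 (U != V) on D(U)={1,2,3} D(V)={2,4}: no change => not a revision
Total revisions = 1

Answer: 1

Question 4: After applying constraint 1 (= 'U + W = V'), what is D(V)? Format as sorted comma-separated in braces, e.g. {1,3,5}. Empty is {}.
Constraint 1 (U + W = V) on D(U)={1,2,3,4,5} D(W)={1,2,3,5} D(V)={1,2,4}: U {1,2,3,4,5}->{1,2,3}; W {1,2,3,5}->{1,2,3}; V {1,2,4}->{2,4}
So after constraint 1: D(V) = {2,4}

Answer: {2,4}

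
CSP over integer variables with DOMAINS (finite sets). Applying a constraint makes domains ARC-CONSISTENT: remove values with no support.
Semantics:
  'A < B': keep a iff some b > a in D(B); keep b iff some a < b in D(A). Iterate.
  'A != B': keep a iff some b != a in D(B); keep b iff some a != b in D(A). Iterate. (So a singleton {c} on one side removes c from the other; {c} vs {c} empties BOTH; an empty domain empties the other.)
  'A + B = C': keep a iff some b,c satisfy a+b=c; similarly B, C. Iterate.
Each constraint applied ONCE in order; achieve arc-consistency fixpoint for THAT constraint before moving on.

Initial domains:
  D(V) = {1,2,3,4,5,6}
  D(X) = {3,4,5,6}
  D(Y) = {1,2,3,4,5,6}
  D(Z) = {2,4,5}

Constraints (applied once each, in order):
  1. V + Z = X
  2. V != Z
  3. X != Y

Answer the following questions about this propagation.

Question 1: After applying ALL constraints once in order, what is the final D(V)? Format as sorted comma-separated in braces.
Constraint 1 (V + Z = X) on D(V)={1,2,3,4,5,6} D(Z)={2,4,5} D(X)={3,4,5,6}: V {1,2,3,4,5,6}->{1,2,3,4}
Constraint 2 (V != Z) on D(V)={1,2,3,4} D(Z)={2,4,5}: no change
Constraint 3 (X != Y) on D(X)={3,4,5,6} D(Y)={1,2,3,4,5,6}: no change
So after all 3 constraints: D(V) = {1,2,3,4}

Answer: {1,2,3,4}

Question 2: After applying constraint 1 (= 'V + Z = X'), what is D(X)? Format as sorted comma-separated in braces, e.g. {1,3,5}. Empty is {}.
Answer: {3,4,5,6}

Derivation:
Constraint 1 (V + Z = X) on D(V)={1,2,3,4,5,6} D(Z)={2,4,5} D(X)={3,4,5,6}: V {1,2,3,4,5,6}->{1,2,3,4}
So after constraint 1: D(X) = {3,4,5,6}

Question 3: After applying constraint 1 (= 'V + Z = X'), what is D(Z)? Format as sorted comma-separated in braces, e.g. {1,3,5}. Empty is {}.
Constraint 1 (V + Z = X) on D(V)={1,2,3,4,5,6} D(Z)={2,4,5} D(X)={3,4,5,6}: V {1,2,3,4,5,6}->{1,2,3,4}
So after constraint 1: D(Z) = {2,4,5}

Answer: {2,4,5}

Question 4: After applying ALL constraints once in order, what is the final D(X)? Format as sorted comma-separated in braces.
Answer: {3,4,5,6}

Derivation:
Constraint 1 (V + Z = X) on D(V)={1,2,3,4,5,6} D(Z)={2,4,5} D(X)={3,4,5,6}: V {1,2,3,4,5,6}->{1,2,3,4}
Constraint 2 (V != Z) on D(V)={1,2,3,4} D(Z)={2,4,5}: no change
Constraint 3 (X != Y) on D(X)={3,4,5,6} D(Y)={1,2,3,4,5,6}: no change
So after all 3 constraints: D(X) = {3,4,5,6}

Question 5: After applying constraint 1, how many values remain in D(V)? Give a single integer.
Constraint 1 (V + Z = X) on D(V)={1,2,3,4,5,6} D(Z)={2,4,5} D(X)={3,4,5,6}: V {1,2,3,4,5,6}->{1,2,3,4}
So after constraint 1: D(V)={1,2,3,4}, size = 4

Answer: 4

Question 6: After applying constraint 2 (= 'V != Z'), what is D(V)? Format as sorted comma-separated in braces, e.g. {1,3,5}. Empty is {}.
Answer: {1,2,3,4}

Derivation:
Constraint 1 (V + Z = X) on D(V)={1,2,3,4,5,6} D(Z)={2,4,5} D(X)={3,4,5,6}: V {1,2,3,4,5,6}->{1,2,3,4}
Constraint 2 (V != Z) on D(V)={1,2,3,4} D(Z)={2,4,5}: no change
So after constraint 2: D(V) = {1,2,3,4}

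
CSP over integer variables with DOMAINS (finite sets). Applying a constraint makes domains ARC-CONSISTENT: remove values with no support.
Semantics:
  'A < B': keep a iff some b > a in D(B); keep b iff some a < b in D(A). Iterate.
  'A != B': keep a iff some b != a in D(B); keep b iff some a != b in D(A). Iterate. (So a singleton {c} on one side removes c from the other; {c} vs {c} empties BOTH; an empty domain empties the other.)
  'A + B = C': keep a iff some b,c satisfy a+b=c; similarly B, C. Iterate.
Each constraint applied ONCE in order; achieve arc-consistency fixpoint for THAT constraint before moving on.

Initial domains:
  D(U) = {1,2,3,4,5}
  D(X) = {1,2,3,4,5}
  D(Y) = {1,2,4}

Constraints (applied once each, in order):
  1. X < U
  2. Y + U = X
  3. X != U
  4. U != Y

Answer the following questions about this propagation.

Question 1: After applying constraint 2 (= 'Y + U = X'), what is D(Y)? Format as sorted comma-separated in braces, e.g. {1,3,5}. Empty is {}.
Answer: {1,2}

Derivation:
Constraint 1 (X < U) on D(X)={1,2,3,4,5} D(U)={1,2,3,4,5}: X {1,2,3,4,5}->{1,2,3,4}; U {1,2,3,4,5}->{2,3,4,5}
Constraint 2 (Y + U = X) on D(Y)={1,2,4} D(U)={2,3,4,5} D(X)={1,2,3,4}: Y {1,2,4}->{1,2}; U {2,3,4,5}->{2,3}; X {1,2,3,4}->{3,4}
So after constraint 2: D(Y) = {1,2}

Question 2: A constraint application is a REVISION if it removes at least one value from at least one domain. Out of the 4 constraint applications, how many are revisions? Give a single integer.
Answer: 2

Derivation:
Constraint 1 (X < U) on D(X)={1,2,3,4,5} D(U)={1,2,3,4,5}: X {1,2,3,4,5}->{1,2,3,4}; U {1,2,3,4,5}->{2,3,4,5} => REVISION
Constraint 2 (Y + U = X) on D(Y)={1,2,4} D(U)={2,3,4,5} D(X)={1,2,3,4}: Y {1,2,4}->{1,2}; U {2,3,4,5}->{2,3}; X {1,2,3,4}->{3,4} => REVISION
Constraint 3 (X != U) on D(X)={3,4} D(U)={2,3}: no change => not a revision
Constraint 4 (U != Y) on D(U)={2,3} D(Y)={1,2}: no change => not a revision
Total revisions = 2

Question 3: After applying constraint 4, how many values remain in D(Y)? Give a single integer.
Constraint 1 (X < U) on D(X)={1,2,3,4,5} D(U)={1,2,3,4,5}: X {1,2,3,4,5}->{1,2,3,4}; U {1,2,3,4,5}->{2,3,4,5}
Constraint 2 (Y + U = X) on D(Y)={1,2,4} D(U)={2,3,4,5} D(X)={1,2,3,4}: Y {1,2,4}->{1,2}; U {2,3,4,5}->{2,3}; X {1,2,3,4}->{3,4}
Constraint 3 (X != U) on D(X)={3,4} D(U)={2,3}: no change
Constraint 4 (U != Y) on D(U)={2,3} D(Y)={1,2}: no change
So after constraint 4: D(Y)={1,2}, size = 2

Answer: 2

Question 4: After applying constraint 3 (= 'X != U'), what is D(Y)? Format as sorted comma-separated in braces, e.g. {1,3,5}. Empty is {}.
Constraint 1 (X < U) on D(X)={1,2,3,4,5} D(U)={1,2,3,4,5}: X {1,2,3,4,5}->{1,2,3,4}; U {1,2,3,4,5}->{2,3,4,5}
Constraint 2 (Y + U = X) on D(Y)={1,2,4} D(U)={2,3,4,5} D(X)={1,2,3,4}: Y {1,2,4}->{1,2}; U {2,3,4,5}->{2,3}; X {1,2,3,4}->{3,4}
Constraint 3 (X != U) on D(X)={3,4} D(U)={2,3}: no change
So after constraint 3: D(Y) = {1,2}

Answer: {1,2}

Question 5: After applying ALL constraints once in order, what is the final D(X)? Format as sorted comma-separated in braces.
Answer: {3,4}

Derivation:
Constraint 1 (X < U) on D(X)={1,2,3,4,5} D(U)={1,2,3,4,5}: X {1,2,3,4,5}->{1,2,3,4}; U {1,2,3,4,5}->{2,3,4,5}
Constraint 2 (Y + U = X) on D(Y)={1,2,4} D(U)={2,3,4,5} D(X)={1,2,3,4}: Y {1,2,4}->{1,2}; U {2,3,4,5}->{2,3}; X {1,2,3,4}->{3,4}
Constraint 3 (X != U) on D(X)={3,4} D(U)={2,3}: no change
Constraint 4 (U != Y) on D(U)={2,3} D(Y)={1,2}: no change
So after all 4 constraints: D(X) = {3,4}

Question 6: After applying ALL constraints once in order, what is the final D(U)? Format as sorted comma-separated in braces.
Answer: {2,3}

Derivation:
Constraint 1 (X < U) on D(X)={1,2,3,4,5} D(U)={1,2,3,4,5}: X {1,2,3,4,5}->{1,2,3,4}; U {1,2,3,4,5}->{2,3,4,5}
Constraint 2 (Y + U = X) on D(Y)={1,2,4} D(U)={2,3,4,5} D(X)={1,2,3,4}: Y {1,2,4}->{1,2}; U {2,3,4,5}->{2,3}; X {1,2,3,4}->{3,4}
Constraint 3 (X != U) on D(X)={3,4} D(U)={2,3}: no change
Constraint 4 (U != Y) on D(U)={2,3} D(Y)={1,2}: no change
So after all 4 constraints: D(U) = {2,3}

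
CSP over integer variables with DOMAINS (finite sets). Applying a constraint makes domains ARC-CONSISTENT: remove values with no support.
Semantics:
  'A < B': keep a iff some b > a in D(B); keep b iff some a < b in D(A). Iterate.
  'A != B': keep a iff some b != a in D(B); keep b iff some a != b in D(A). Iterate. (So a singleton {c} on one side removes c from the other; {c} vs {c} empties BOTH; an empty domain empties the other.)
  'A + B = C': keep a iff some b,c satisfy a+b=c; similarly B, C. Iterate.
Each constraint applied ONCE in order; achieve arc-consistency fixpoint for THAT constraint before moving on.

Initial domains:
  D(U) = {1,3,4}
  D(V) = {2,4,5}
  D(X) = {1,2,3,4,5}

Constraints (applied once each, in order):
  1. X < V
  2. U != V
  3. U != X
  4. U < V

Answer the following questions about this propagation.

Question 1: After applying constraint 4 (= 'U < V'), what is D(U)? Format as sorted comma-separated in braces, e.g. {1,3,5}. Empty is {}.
Answer: {1,3,4}

Derivation:
Constraint 1 (X < V) on D(X)={1,2,3,4,5} D(V)={2,4,5}: X {1,2,3,4,5}->{1,2,3,4}
Constraint 2 (U != V) on D(U)={1,3,4} D(V)={2,4,5}: no change
Constraint 3 (U != X) on D(U)={1,3,4} D(X)={1,2,3,4}: no change
Constraint 4 (U < V) on D(U)={1,3,4} D(V)={2,4,5}: no change
So after constraint 4: D(U) = {1,3,4}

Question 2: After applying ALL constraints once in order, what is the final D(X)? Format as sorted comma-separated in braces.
Answer: {1,2,3,4}

Derivation:
Constraint 1 (X < V) on D(X)={1,2,3,4,5} D(V)={2,4,5}: X {1,2,3,4,5}->{1,2,3,4}
Constraint 2 (U != V) on D(U)={1,3,4} D(V)={2,4,5}: no change
Constraint 3 (U != X) on D(U)={1,3,4} D(X)={1,2,3,4}: no change
Constraint 4 (U < V) on D(U)={1,3,4} D(V)={2,4,5}: no change
So after all 4 constraints: D(X) = {1,2,3,4}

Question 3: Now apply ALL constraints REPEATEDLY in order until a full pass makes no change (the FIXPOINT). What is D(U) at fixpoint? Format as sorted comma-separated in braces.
pass 0 (initial): D(U)={1,3,4}
pass 1: X {1,2,3,4,5}->{1,2,3,4}
pass 2: no change
Fixpoint after 2 passes: D(U) = {1,3,4}

Answer: {1,3,4}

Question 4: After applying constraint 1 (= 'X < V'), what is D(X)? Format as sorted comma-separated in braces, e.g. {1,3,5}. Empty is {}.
Answer: {1,2,3,4}

Derivation:
Constraint 1 (X < V) on D(X)={1,2,3,4,5} D(V)={2,4,5}: X {1,2,3,4,5}->{1,2,3,4}
So after constraint 1: D(X) = {1,2,3,4}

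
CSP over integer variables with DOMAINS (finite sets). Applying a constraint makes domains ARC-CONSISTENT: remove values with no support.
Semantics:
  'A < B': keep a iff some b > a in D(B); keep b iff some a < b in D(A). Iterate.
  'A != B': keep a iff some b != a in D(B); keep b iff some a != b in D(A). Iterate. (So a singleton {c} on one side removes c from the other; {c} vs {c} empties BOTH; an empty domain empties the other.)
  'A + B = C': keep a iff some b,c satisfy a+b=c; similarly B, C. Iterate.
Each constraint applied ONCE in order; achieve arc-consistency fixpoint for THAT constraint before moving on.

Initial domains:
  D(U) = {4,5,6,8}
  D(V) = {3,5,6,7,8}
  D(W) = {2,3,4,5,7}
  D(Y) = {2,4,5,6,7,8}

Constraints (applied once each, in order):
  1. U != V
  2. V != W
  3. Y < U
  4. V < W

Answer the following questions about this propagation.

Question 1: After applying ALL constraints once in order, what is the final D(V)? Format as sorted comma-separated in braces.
Constraint 1 (U != V) on D(U)={4,5,6,8} D(V)={3,5,6,7,8}: no change
Constraint 2 (V != W) on D(V)={3,5,6,7,8} D(W)={2,3,4,5,7}: no change
Constraint 3 (Y < U) on D(Y)={2,4,5,6,7,8} D(U)={4,5,6,8}: Y {2,4,5,6,7,8}->{2,4,5,6,7}
Constraint 4 (V < W) on D(V)={3,5,6,7,8} D(W)={2,3,4,5,7}: V {3,5,6,7,8}->{3,5,6}; W {2,3,4,5,7}->{4,5,7}
So after all 4 constraints: D(V) = {3,5,6}

Answer: {3,5,6}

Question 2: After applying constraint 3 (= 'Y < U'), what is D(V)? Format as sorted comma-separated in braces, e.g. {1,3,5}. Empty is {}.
Answer: {3,5,6,7,8}

Derivation:
Constraint 1 (U != V) on D(U)={4,5,6,8} D(V)={3,5,6,7,8}: no change
Constraint 2 (V != W) on D(V)={3,5,6,7,8} D(W)={2,3,4,5,7}: no change
Constraint 3 (Y < U) on D(Y)={2,4,5,6,7,8} D(U)={4,5,6,8}: Y {2,4,5,6,7,8}->{2,4,5,6,7}
So after constraint 3: D(V) = {3,5,6,7,8}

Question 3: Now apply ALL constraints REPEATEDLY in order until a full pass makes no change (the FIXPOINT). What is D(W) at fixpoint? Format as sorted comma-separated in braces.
pass 0 (initial): D(W)={2,3,4,5,7}
pass 1: V {3,5,6,7,8}->{3,5,6}; W {2,3,4,5,7}->{4,5,7}; Y {2,4,5,6,7,8}->{2,4,5,6,7}
pass 2: no change
Fixpoint after 2 passes: D(W) = {4,5,7}

Answer: {4,5,7}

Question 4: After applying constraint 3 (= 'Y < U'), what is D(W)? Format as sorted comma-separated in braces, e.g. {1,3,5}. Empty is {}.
Answer: {2,3,4,5,7}

Derivation:
Constraint 1 (U != V) on D(U)={4,5,6,8} D(V)={3,5,6,7,8}: no change
Constraint 2 (V != W) on D(V)={3,5,6,7,8} D(W)={2,3,4,5,7}: no change
Constraint 3 (Y < U) on D(Y)={2,4,5,6,7,8} D(U)={4,5,6,8}: Y {2,4,5,6,7,8}->{2,4,5,6,7}
So after constraint 3: D(W) = {2,3,4,5,7}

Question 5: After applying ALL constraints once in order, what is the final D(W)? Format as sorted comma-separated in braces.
Constraint 1 (U != V) on D(U)={4,5,6,8} D(V)={3,5,6,7,8}: no change
Constraint 2 (V != W) on D(V)={3,5,6,7,8} D(W)={2,3,4,5,7}: no change
Constraint 3 (Y < U) on D(Y)={2,4,5,6,7,8} D(U)={4,5,6,8}: Y {2,4,5,6,7,8}->{2,4,5,6,7}
Constraint 4 (V < W) on D(V)={3,5,6,7,8} D(W)={2,3,4,5,7}: V {3,5,6,7,8}->{3,5,6}; W {2,3,4,5,7}->{4,5,7}
So after all 4 constraints: D(W) = {4,5,7}

Answer: {4,5,7}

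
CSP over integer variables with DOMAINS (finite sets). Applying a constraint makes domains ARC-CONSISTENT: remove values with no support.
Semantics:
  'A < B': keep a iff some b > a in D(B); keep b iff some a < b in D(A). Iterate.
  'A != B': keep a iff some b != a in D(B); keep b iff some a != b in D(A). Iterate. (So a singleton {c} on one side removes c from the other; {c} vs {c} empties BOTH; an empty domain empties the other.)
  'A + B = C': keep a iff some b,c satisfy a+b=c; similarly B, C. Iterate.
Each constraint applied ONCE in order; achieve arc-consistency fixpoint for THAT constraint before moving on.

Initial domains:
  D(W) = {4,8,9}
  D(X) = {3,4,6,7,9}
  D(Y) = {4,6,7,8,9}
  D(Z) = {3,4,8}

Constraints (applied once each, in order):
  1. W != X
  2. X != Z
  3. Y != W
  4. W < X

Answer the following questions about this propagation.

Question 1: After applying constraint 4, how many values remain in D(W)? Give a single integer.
Answer: 2

Derivation:
Constraint 1 (W != X) on D(W)={4,8,9} D(X)={3,4,6,7,9}: no change
Constraint 2 (X != Z) on D(X)={3,4,6,7,9} D(Z)={3,4,8}: no change
Constraint 3 (Y != W) on D(Y)={4,6,7,8,9} D(W)={4,8,9}: no change
Constraint 4 (W < X) on D(W)={4,8,9} D(X)={3,4,6,7,9}: W {4,8,9}->{4,8}; X {3,4,6,7,9}->{6,7,9}
So after constraint 4: D(W)={4,8}, size = 2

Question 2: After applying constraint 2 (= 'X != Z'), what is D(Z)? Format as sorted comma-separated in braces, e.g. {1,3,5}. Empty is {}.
Answer: {3,4,8}

Derivation:
Constraint 1 (W != X) on D(W)={4,8,9} D(X)={3,4,6,7,9}: no change
Constraint 2 (X != Z) on D(X)={3,4,6,7,9} D(Z)={3,4,8}: no change
So after constraint 2: D(Z) = {3,4,8}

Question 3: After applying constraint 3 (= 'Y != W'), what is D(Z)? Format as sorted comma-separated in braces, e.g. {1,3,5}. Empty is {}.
Answer: {3,4,8}

Derivation:
Constraint 1 (W != X) on D(W)={4,8,9} D(X)={3,4,6,7,9}: no change
Constraint 2 (X != Z) on D(X)={3,4,6,7,9} D(Z)={3,4,8}: no change
Constraint 3 (Y != W) on D(Y)={4,6,7,8,9} D(W)={4,8,9}: no change
So after constraint 3: D(Z) = {3,4,8}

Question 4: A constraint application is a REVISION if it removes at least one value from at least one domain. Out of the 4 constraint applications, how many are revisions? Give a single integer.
Answer: 1

Derivation:
Constraint 1 (W != X) on D(W)={4,8,9} D(X)={3,4,6,7,9}: no change => not a revision
Constraint 2 (X != Z) on D(X)={3,4,6,7,9} D(Z)={3,4,8}: no change => not a revision
Constraint 3 (Y != W) on D(Y)={4,6,7,8,9} D(W)={4,8,9}: no change => not a revision
Constraint 4 (W < X) on D(W)={4,8,9} D(X)={3,4,6,7,9}: W {4,8,9}->{4,8}; X {3,4,6,7,9}->{6,7,9} => REVISION
Total revisions = 1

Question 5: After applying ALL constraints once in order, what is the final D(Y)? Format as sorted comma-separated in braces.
Constraint 1 (W != X) on D(W)={4,8,9} D(X)={3,4,6,7,9}: no change
Constraint 2 (X != Z) on D(X)={3,4,6,7,9} D(Z)={3,4,8}: no change
Constraint 3 (Y != W) on D(Y)={4,6,7,8,9} D(W)={4,8,9}: no change
Constraint 4 (W < X) on D(W)={4,8,9} D(X)={3,4,6,7,9}: W {4,8,9}->{4,8}; X {3,4,6,7,9}->{6,7,9}
So after all 4 constraints: D(Y) = {4,6,7,8,9}

Answer: {4,6,7,8,9}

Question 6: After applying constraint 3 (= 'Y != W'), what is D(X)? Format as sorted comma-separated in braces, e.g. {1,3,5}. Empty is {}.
Answer: {3,4,6,7,9}

Derivation:
Constraint 1 (W != X) on D(W)={4,8,9} D(X)={3,4,6,7,9}: no change
Constraint 2 (X != Z) on D(X)={3,4,6,7,9} D(Z)={3,4,8}: no change
Constraint 3 (Y != W) on D(Y)={4,6,7,8,9} D(W)={4,8,9}: no change
So after constraint 3: D(X) = {3,4,6,7,9}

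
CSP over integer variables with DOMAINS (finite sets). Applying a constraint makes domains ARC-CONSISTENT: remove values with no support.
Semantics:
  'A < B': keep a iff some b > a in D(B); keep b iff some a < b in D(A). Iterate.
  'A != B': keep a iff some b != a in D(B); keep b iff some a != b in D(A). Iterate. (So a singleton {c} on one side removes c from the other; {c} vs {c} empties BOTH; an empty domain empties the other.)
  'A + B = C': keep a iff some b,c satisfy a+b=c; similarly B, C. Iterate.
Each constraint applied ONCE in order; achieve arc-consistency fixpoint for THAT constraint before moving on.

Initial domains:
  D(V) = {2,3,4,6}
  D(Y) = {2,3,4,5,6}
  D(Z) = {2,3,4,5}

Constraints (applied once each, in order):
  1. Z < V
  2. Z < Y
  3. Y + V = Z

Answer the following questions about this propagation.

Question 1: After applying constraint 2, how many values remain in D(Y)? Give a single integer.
Answer: 4

Derivation:
Constraint 1 (Z < V) on D(Z)={2,3,4,5} D(V)={2,3,4,6}: V {2,3,4,6}->{3,4,6}
Constraint 2 (Z < Y) on D(Z)={2,3,4,5} D(Y)={2,3,4,5,6}: Y {2,3,4,5,6}->{3,4,5,6}
So after constraint 2: D(Y)={3,4,5,6}, size = 4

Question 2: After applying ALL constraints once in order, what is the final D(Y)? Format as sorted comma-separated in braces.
Constraint 1 (Z < V) on D(Z)={2,3,4,5} D(V)={2,3,4,6}: V {2,3,4,6}->{3,4,6}
Constraint 2 (Z < Y) on D(Z)={2,3,4,5} D(Y)={2,3,4,5,6}: Y {2,3,4,5,6}->{3,4,5,6}
Constraint 3 (Y + V = Z) on D(Y)={3,4,5,6} D(V)={3,4,6} D(Z)={2,3,4,5}: Y {3,4,5,6}->{}; V {3,4,6}->{}; Z {2,3,4,5}->{}
So after all 3 constraints: D(Y) = {}

Answer: {}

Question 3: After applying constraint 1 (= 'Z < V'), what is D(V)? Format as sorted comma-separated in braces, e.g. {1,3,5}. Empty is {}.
Answer: {3,4,6}

Derivation:
Constraint 1 (Z < V) on D(Z)={2,3,4,5} D(V)={2,3,4,6}: V {2,3,4,6}->{3,4,6}
So after constraint 1: D(V) = {3,4,6}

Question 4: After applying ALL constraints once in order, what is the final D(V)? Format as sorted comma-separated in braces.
Answer: {}

Derivation:
Constraint 1 (Z < V) on D(Z)={2,3,4,5} D(V)={2,3,4,6}: V {2,3,4,6}->{3,4,6}
Constraint 2 (Z < Y) on D(Z)={2,3,4,5} D(Y)={2,3,4,5,6}: Y {2,3,4,5,6}->{3,4,5,6}
Constraint 3 (Y + V = Z) on D(Y)={3,4,5,6} D(V)={3,4,6} D(Z)={2,3,4,5}: Y {3,4,5,6}->{}; V {3,4,6}->{}; Z {2,3,4,5}->{}
So after all 3 constraints: D(V) = {}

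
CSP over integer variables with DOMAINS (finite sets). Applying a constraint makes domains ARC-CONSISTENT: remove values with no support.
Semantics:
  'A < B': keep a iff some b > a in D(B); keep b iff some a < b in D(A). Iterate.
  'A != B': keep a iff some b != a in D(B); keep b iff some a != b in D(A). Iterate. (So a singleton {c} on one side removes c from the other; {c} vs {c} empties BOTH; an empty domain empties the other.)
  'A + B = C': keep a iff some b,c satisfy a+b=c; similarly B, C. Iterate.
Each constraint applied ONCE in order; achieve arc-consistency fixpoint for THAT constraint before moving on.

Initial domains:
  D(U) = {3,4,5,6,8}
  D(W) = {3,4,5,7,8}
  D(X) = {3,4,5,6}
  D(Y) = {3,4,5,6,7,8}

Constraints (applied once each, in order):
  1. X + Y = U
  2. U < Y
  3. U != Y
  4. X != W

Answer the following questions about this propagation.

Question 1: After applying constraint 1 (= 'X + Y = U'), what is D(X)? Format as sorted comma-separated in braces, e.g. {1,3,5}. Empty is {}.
Constraint 1 (X + Y = U) on D(X)={3,4,5,6} D(Y)={3,4,5,6,7,8} D(U)={3,4,5,6,8}: X {3,4,5,6}->{3,4,5}; Y {3,4,5,6,7,8}->{3,4,5}; U {3,4,5,6,8}->{6,8}
So after constraint 1: D(X) = {3,4,5}

Answer: {3,4,5}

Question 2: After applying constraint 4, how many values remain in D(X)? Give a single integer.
Constraint 1 (X + Y = U) on D(X)={3,4,5,6} D(Y)={3,4,5,6,7,8} D(U)={3,4,5,6,8}: X {3,4,5,6}->{3,4,5}; Y {3,4,5,6,7,8}->{3,4,5}; U {3,4,5,6,8}->{6,8}
Constraint 2 (U < Y) on D(U)={6,8} D(Y)={3,4,5}: U {6,8}->{}; Y {3,4,5}->{}
Constraint 3 (U != Y) on D(U)={} D(Y)={}: no change
Constraint 4 (X != W) on D(X)={3,4,5} D(W)={3,4,5,7,8}: no change
So after constraint 4: D(X)={3,4,5}, size = 3

Answer: 3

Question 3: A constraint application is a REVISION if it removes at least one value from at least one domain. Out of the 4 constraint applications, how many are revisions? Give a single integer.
Answer: 2

Derivation:
Constraint 1 (X + Y = U) on D(X)={3,4,5,6} D(Y)={3,4,5,6,7,8} D(U)={3,4,5,6,8}: X {3,4,5,6}->{3,4,5}; Y {3,4,5,6,7,8}->{3,4,5}; U {3,4,5,6,8}->{6,8} => REVISION
Constraint 2 (U < Y) on D(U)={6,8} D(Y)={3,4,5}: U {6,8}->{}; Y {3,4,5}->{} => REVISION
Constraint 3 (U != Y) on D(U)={} D(Y)={}: no change => not a revision
Constraint 4 (X != W) on D(X)={3,4,5} D(W)={3,4,5,7,8}: no change => not a revision
Total revisions = 2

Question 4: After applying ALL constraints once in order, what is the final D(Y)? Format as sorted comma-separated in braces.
Constraint 1 (X + Y = U) on D(X)={3,4,5,6} D(Y)={3,4,5,6,7,8} D(U)={3,4,5,6,8}: X {3,4,5,6}->{3,4,5}; Y {3,4,5,6,7,8}->{3,4,5}; U {3,4,5,6,8}->{6,8}
Constraint 2 (U < Y) on D(U)={6,8} D(Y)={3,4,5}: U {6,8}->{}; Y {3,4,5}->{}
Constraint 3 (U != Y) on D(U)={} D(Y)={}: no change
Constraint 4 (X != W) on D(X)={3,4,5} D(W)={3,4,5,7,8}: no change
So after all 4 constraints: D(Y) = {}

Answer: {}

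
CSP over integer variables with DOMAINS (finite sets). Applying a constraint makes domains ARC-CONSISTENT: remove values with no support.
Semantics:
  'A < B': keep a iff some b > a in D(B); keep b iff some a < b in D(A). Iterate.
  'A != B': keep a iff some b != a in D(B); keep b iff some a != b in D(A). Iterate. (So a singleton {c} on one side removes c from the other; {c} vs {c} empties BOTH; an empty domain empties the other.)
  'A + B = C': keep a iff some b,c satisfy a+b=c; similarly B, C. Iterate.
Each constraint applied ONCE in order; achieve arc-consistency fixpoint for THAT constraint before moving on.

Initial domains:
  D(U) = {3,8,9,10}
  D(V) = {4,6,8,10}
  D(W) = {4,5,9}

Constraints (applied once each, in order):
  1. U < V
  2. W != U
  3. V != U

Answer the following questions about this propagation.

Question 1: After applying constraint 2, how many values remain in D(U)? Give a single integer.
Constraint 1 (U < V) on D(U)={3,8,9,10} D(V)={4,6,8,10}: U {3,8,9,10}->{3,8,9}
Constraint 2 (W != U) on D(W)={4,5,9} D(U)={3,8,9}: no change
So after constraint 2: D(U)={3,8,9}, size = 3

Answer: 3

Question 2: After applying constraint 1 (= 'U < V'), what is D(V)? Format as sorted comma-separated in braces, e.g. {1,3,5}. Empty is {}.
Constraint 1 (U < V) on D(U)={3,8,9,10} D(V)={4,6,8,10}: U {3,8,9,10}->{3,8,9}
So after constraint 1: D(V) = {4,6,8,10}

Answer: {4,6,8,10}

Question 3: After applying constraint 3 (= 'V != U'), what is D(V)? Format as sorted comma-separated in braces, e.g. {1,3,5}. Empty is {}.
Constraint 1 (U < V) on D(U)={3,8,9,10} D(V)={4,6,8,10}: U {3,8,9,10}->{3,8,9}
Constraint 2 (W != U) on D(W)={4,5,9} D(U)={3,8,9}: no change
Constraint 3 (V != U) on D(V)={4,6,8,10} D(U)={3,8,9}: no change
So after constraint 3: D(V) = {4,6,8,10}

Answer: {4,6,8,10}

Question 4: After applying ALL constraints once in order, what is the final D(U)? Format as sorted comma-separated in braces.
Answer: {3,8,9}

Derivation:
Constraint 1 (U < V) on D(U)={3,8,9,10} D(V)={4,6,8,10}: U {3,8,9,10}->{3,8,9}
Constraint 2 (W != U) on D(W)={4,5,9} D(U)={3,8,9}: no change
Constraint 3 (V != U) on D(V)={4,6,8,10} D(U)={3,8,9}: no change
So after all 3 constraints: D(U) = {3,8,9}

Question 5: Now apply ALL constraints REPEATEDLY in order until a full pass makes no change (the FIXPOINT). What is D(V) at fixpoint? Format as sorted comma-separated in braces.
pass 0 (initial): D(V)={4,6,8,10}
pass 1: U {3,8,9,10}->{3,8,9}
pass 2: no change
Fixpoint after 2 passes: D(V) = {4,6,8,10}

Answer: {4,6,8,10}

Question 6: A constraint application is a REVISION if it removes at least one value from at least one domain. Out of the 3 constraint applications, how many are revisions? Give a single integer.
Answer: 1

Derivation:
Constraint 1 (U < V) on D(U)={3,8,9,10} D(V)={4,6,8,10}: U {3,8,9,10}->{3,8,9} => REVISION
Constraint 2 (W != U) on D(W)={4,5,9} D(U)={3,8,9}: no change => not a revision
Constraint 3 (V != U) on D(V)={4,6,8,10} D(U)={3,8,9}: no change => not a revision
Total revisions = 1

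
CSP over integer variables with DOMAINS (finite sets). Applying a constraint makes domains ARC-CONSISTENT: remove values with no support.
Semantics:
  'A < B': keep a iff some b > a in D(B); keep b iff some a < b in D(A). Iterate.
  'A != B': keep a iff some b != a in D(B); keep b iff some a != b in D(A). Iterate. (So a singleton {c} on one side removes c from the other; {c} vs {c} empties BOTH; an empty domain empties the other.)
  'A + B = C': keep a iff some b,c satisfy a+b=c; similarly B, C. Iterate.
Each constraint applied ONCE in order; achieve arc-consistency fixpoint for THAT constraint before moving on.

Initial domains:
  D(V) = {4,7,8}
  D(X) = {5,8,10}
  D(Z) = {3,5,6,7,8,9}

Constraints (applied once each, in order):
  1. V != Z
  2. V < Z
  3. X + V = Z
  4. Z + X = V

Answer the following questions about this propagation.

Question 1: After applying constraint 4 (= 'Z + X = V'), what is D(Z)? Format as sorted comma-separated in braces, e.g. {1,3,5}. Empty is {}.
Answer: {}

Derivation:
Constraint 1 (V != Z) on D(V)={4,7,8} D(Z)={3,5,6,7,8,9}: no change
Constraint 2 (V < Z) on D(V)={4,7,8} D(Z)={3,5,6,7,8,9}: Z {3,5,6,7,8,9}->{5,6,7,8,9}
Constraint 3 (X + V = Z) on D(X)={5,8,10} D(V)={4,7,8} D(Z)={5,6,7,8,9}: X {5,8,10}->{5}; V {4,7,8}->{4}; Z {5,6,7,8,9}->{9}
Constraint 4 (Z + X = V) on D(Z)={9} D(X)={5} D(V)={4}: Z {9}->{}; X {5}->{}; V {4}->{}
So after constraint 4: D(Z) = {}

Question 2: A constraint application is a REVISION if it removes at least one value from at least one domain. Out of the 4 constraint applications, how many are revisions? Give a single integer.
Answer: 3

Derivation:
Constraint 1 (V != Z) on D(V)={4,7,8} D(Z)={3,5,6,7,8,9}: no change => not a revision
Constraint 2 (V < Z) on D(V)={4,7,8} D(Z)={3,5,6,7,8,9}: Z {3,5,6,7,8,9}->{5,6,7,8,9} => REVISION
Constraint 3 (X + V = Z) on D(X)={5,8,10} D(V)={4,7,8} D(Z)={5,6,7,8,9}: X {5,8,10}->{5}; V {4,7,8}->{4}; Z {5,6,7,8,9}->{9} => REVISION
Constraint 4 (Z + X = V) on D(Z)={9} D(X)={5} D(V)={4}: Z {9}->{}; X {5}->{}; V {4}->{} => REVISION
Total revisions = 3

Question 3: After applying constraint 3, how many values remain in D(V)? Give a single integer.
Constraint 1 (V != Z) on D(V)={4,7,8} D(Z)={3,5,6,7,8,9}: no change
Constraint 2 (V < Z) on D(V)={4,7,8} D(Z)={3,5,6,7,8,9}: Z {3,5,6,7,8,9}->{5,6,7,8,9}
Constraint 3 (X + V = Z) on D(X)={5,8,10} D(V)={4,7,8} D(Z)={5,6,7,8,9}: X {5,8,10}->{5}; V {4,7,8}->{4}; Z {5,6,7,8,9}->{9}
So after constraint 3: D(V)={4}, size = 1

Answer: 1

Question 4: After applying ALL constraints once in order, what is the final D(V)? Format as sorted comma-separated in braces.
Constraint 1 (V != Z) on D(V)={4,7,8} D(Z)={3,5,6,7,8,9}: no change
Constraint 2 (V < Z) on D(V)={4,7,8} D(Z)={3,5,6,7,8,9}: Z {3,5,6,7,8,9}->{5,6,7,8,9}
Constraint 3 (X + V = Z) on D(X)={5,8,10} D(V)={4,7,8} D(Z)={5,6,7,8,9}: X {5,8,10}->{5}; V {4,7,8}->{4}; Z {5,6,7,8,9}->{9}
Constraint 4 (Z + X = V) on D(Z)={9} D(X)={5} D(V)={4}: Z {9}->{}; X {5}->{}; V {4}->{}
So after all 4 constraints: D(V) = {}

Answer: {}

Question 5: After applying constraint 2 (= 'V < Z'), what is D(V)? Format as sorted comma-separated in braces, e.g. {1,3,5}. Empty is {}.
Answer: {4,7,8}

Derivation:
Constraint 1 (V != Z) on D(V)={4,7,8} D(Z)={3,5,6,7,8,9}: no change
Constraint 2 (V < Z) on D(V)={4,7,8} D(Z)={3,5,6,7,8,9}: Z {3,5,6,7,8,9}->{5,6,7,8,9}
So after constraint 2: D(V) = {4,7,8}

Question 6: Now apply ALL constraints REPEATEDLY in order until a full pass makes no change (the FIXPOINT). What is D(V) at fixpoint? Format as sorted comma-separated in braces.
Answer: {}

Derivation:
pass 0 (initial): D(V)={4,7,8}
pass 1: V {4,7,8}->{}; X {5,8,10}->{}; Z {3,5,6,7,8,9}->{}
pass 2: no change
Fixpoint after 2 passes: D(V) = {}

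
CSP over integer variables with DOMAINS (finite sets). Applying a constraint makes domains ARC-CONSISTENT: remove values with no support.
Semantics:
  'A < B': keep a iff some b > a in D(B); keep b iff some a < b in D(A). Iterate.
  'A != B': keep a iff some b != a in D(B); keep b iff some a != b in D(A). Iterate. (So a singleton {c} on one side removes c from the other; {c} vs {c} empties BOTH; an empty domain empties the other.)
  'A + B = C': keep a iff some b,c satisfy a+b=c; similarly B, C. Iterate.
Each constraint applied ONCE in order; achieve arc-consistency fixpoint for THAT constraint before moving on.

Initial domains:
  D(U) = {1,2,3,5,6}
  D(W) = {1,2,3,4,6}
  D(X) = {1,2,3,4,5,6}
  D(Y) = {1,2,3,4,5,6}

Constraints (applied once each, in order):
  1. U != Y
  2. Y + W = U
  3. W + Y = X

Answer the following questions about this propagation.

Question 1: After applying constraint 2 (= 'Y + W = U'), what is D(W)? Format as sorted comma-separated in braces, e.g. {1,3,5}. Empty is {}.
Answer: {1,2,3,4}

Derivation:
Constraint 1 (U != Y) on D(U)={1,2,3,5,6} D(Y)={1,2,3,4,5,6}: no change
Constraint 2 (Y + W = U) on D(Y)={1,2,3,4,5,6} D(W)={1,2,3,4,6} D(U)={1,2,3,5,6}: Y {1,2,3,4,5,6}->{1,2,3,4,5}; W {1,2,3,4,6}->{1,2,3,4}; U {1,2,3,5,6}->{2,3,5,6}
So after constraint 2: D(W) = {1,2,3,4}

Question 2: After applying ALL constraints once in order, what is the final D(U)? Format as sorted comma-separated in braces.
Answer: {2,3,5,6}

Derivation:
Constraint 1 (U != Y) on D(U)={1,2,3,5,6} D(Y)={1,2,3,4,5,6}: no change
Constraint 2 (Y + W = U) on D(Y)={1,2,3,4,5,6} D(W)={1,2,3,4,6} D(U)={1,2,3,5,6}: Y {1,2,3,4,5,6}->{1,2,3,4,5}; W {1,2,3,4,6}->{1,2,3,4}; U {1,2,3,5,6}->{2,3,5,6}
Constraint 3 (W + Y = X) on D(W)={1,2,3,4} D(Y)={1,2,3,4,5} D(X)={1,2,3,4,5,6}: X {1,2,3,4,5,6}->{2,3,4,5,6}
So after all 3 constraints: D(U) = {2,3,5,6}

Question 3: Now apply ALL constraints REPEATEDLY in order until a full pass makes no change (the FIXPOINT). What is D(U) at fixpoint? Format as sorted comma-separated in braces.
pass 0 (initial): D(U)={1,2,3,5,6}
pass 1: U {1,2,3,5,6}->{2,3,5,6}; W {1,2,3,4,6}->{1,2,3,4}; X {1,2,3,4,5,6}->{2,3,4,5,6}; Y {1,2,3,4,5,6}->{1,2,3,4,5}
pass 2: no change
Fixpoint after 2 passes: D(U) = {2,3,5,6}

Answer: {2,3,5,6}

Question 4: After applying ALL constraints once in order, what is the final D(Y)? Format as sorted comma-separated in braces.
Answer: {1,2,3,4,5}

Derivation:
Constraint 1 (U != Y) on D(U)={1,2,3,5,6} D(Y)={1,2,3,4,5,6}: no change
Constraint 2 (Y + W = U) on D(Y)={1,2,3,4,5,6} D(W)={1,2,3,4,6} D(U)={1,2,3,5,6}: Y {1,2,3,4,5,6}->{1,2,3,4,5}; W {1,2,3,4,6}->{1,2,3,4}; U {1,2,3,5,6}->{2,3,5,6}
Constraint 3 (W + Y = X) on D(W)={1,2,3,4} D(Y)={1,2,3,4,5} D(X)={1,2,3,4,5,6}: X {1,2,3,4,5,6}->{2,3,4,5,6}
So after all 3 constraints: D(Y) = {1,2,3,4,5}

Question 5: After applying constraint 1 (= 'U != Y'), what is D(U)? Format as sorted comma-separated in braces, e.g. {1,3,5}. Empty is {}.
Constraint 1 (U != Y) on D(U)={1,2,3,5,6} D(Y)={1,2,3,4,5,6}: no change
So after constraint 1: D(U) = {1,2,3,5,6}

Answer: {1,2,3,5,6}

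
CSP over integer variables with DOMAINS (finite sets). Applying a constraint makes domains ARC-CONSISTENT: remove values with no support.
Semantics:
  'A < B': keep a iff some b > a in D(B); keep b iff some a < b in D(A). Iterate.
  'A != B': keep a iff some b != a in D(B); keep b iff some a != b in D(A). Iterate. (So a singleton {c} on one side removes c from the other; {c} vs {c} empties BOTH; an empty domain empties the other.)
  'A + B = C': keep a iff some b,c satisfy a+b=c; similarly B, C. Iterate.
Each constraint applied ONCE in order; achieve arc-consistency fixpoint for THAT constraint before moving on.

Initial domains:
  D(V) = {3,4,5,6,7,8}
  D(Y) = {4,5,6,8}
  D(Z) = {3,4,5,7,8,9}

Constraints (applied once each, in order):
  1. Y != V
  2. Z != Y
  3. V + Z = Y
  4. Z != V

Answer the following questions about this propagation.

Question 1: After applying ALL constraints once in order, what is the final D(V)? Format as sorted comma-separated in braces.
Constraint 1 (Y != V) on D(Y)={4,5,6,8} D(V)={3,4,5,6,7,8}: no change
Constraint 2 (Z != Y) on D(Z)={3,4,5,7,8,9} D(Y)={4,5,6,8}: no change
Constraint 3 (V + Z = Y) on D(V)={3,4,5,6,7,8} D(Z)={3,4,5,7,8,9} D(Y)={4,5,6,8}: V {3,4,5,6,7,8}->{3,4,5}; Z {3,4,5,7,8,9}->{3,4,5}; Y {4,5,6,8}->{6,8}
Constraint 4 (Z != V) on D(Z)={3,4,5} D(V)={3,4,5}: no change
So after all 4 constraints: D(V) = {3,4,5}

Answer: {3,4,5}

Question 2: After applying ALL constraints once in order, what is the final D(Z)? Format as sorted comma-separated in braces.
Constraint 1 (Y != V) on D(Y)={4,5,6,8} D(V)={3,4,5,6,7,8}: no change
Constraint 2 (Z != Y) on D(Z)={3,4,5,7,8,9} D(Y)={4,5,6,8}: no change
Constraint 3 (V + Z = Y) on D(V)={3,4,5,6,7,8} D(Z)={3,4,5,7,8,9} D(Y)={4,5,6,8}: V {3,4,5,6,7,8}->{3,4,5}; Z {3,4,5,7,8,9}->{3,4,5}; Y {4,5,6,8}->{6,8}
Constraint 4 (Z != V) on D(Z)={3,4,5} D(V)={3,4,5}: no change
So after all 4 constraints: D(Z) = {3,4,5}

Answer: {3,4,5}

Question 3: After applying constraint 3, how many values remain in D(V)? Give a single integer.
Answer: 3

Derivation:
Constraint 1 (Y != V) on D(Y)={4,5,6,8} D(V)={3,4,5,6,7,8}: no change
Constraint 2 (Z != Y) on D(Z)={3,4,5,7,8,9} D(Y)={4,5,6,8}: no change
Constraint 3 (V + Z = Y) on D(V)={3,4,5,6,7,8} D(Z)={3,4,5,7,8,9} D(Y)={4,5,6,8}: V {3,4,5,6,7,8}->{3,4,5}; Z {3,4,5,7,8,9}->{3,4,5}; Y {4,5,6,8}->{6,8}
So after constraint 3: D(V)={3,4,5}, size = 3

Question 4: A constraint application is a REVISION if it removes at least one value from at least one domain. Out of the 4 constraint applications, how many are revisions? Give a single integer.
Constraint 1 (Y != V) on D(Y)={4,5,6,8} D(V)={3,4,5,6,7,8}: no change => not a revision
Constraint 2 (Z != Y) on D(Z)={3,4,5,7,8,9} D(Y)={4,5,6,8}: no change => not a revision
Constraint 3 (V + Z = Y) on D(V)={3,4,5,6,7,8} D(Z)={3,4,5,7,8,9} D(Y)={4,5,6,8}: V {3,4,5,6,7,8}->{3,4,5}; Z {3,4,5,7,8,9}->{3,4,5}; Y {4,5,6,8}->{6,8} => REVISION
Constraint 4 (Z != V) on D(Z)={3,4,5} D(V)={3,4,5}: no change => not a revision
Total revisions = 1

Answer: 1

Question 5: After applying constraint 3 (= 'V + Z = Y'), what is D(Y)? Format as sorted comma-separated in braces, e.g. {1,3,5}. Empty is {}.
Constraint 1 (Y != V) on D(Y)={4,5,6,8} D(V)={3,4,5,6,7,8}: no change
Constraint 2 (Z != Y) on D(Z)={3,4,5,7,8,9} D(Y)={4,5,6,8}: no change
Constraint 3 (V + Z = Y) on D(V)={3,4,5,6,7,8} D(Z)={3,4,5,7,8,9} D(Y)={4,5,6,8}: V {3,4,5,6,7,8}->{3,4,5}; Z {3,4,5,7,8,9}->{3,4,5}; Y {4,5,6,8}->{6,8}
So after constraint 3: D(Y) = {6,8}

Answer: {6,8}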